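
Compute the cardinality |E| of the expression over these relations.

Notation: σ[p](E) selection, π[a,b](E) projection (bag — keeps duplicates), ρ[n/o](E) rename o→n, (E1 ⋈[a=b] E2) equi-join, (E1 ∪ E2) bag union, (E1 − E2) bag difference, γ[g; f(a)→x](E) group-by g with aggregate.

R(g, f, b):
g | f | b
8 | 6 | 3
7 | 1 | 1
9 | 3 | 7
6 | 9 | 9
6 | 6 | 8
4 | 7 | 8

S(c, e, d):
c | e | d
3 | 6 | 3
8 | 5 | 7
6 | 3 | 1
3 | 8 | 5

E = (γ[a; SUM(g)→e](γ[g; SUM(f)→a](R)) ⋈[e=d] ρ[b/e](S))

Subexpression sizes:
  R → 6
  γ[g; SUM(f)→a](R) → 5
  γ[a; SUM(g)→e](γ[g; SUM(f)→a](R)) → 5
  S → 4
  ρ[b/e](S) → 4
  (γ[a; SUM(g)→e](γ[g; SUM(f)→a](R)) ⋈[e=d] ρ[b/e](S)) → 1

|E| = 1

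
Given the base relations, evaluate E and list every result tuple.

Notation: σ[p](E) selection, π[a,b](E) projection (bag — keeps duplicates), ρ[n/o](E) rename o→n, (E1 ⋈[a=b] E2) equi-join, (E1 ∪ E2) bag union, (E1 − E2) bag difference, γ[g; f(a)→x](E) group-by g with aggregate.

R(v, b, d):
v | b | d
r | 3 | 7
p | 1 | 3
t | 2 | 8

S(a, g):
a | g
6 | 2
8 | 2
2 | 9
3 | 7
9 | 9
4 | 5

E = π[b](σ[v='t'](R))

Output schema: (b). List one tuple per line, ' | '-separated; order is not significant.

Subexpression sizes:
  R → 3
  σ[v='t'](R) → 1
  π[b](σ[v='t'](R)) → 1

== RESULT ==
b
2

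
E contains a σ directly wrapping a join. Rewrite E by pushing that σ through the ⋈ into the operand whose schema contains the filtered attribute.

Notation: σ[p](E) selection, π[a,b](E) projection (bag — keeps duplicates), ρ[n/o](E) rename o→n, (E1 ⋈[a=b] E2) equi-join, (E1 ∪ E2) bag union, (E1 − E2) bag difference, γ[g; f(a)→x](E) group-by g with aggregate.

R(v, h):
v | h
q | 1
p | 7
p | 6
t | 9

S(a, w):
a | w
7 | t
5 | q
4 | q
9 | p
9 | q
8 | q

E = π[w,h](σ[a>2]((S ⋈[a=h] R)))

σ filters on a, owned by the left side.
E' = π[w,h]((σ[a>2](S) ⋈[a=h] R))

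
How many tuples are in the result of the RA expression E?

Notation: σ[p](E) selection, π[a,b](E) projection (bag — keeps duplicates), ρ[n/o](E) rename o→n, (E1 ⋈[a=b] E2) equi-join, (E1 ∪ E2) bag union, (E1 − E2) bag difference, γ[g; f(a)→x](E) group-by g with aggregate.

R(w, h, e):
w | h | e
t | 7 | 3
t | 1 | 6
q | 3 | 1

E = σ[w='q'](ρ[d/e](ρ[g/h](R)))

Row counts bottom-up:
  R → 3
  ρ[g/h](R) → 3
  ρ[d/e](ρ[g/h](R)) → 3
  σ[w='q'](ρ[d/e](ρ[g/h](R))) → 1

|E| = 1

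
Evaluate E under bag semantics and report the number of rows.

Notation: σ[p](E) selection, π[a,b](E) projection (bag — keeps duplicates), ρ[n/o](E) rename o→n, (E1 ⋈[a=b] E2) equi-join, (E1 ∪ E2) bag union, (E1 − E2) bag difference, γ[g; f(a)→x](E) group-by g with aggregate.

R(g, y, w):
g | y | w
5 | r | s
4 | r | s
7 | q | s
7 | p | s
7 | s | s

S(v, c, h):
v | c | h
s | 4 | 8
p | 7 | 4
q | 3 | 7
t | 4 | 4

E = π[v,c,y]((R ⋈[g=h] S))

Stepwise |·|:
  R → 5
  S → 4
  (R ⋈[g=h] S) → 5
  π[v,c,y]((R ⋈[g=h] S)) → 5

|E| = 5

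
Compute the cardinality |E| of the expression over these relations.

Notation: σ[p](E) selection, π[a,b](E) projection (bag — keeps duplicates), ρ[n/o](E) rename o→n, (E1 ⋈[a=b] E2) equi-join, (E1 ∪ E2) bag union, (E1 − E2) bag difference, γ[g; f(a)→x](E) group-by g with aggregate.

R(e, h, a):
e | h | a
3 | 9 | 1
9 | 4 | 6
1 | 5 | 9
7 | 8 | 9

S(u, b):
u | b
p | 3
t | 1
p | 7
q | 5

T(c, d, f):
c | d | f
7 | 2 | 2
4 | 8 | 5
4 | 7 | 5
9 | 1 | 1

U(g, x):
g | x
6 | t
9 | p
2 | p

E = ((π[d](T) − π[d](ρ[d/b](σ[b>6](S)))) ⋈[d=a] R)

Stepwise |·|:
  T → 4
  π[d](T) → 4
  S → 4
  σ[b>6](S) → 1
  ρ[d/b](σ[b>6](S)) → 1
  π[d](ρ[d/b](σ[b>6](S))) → 1
  (π[d](T) − π[d](ρ[d/b](σ[b>6](S)))) → 3
  R → 4
  ((π[d](T) − π[d](ρ[d/b](σ[b>6](S)))) ⋈[d=a] R) → 1

|E| = 1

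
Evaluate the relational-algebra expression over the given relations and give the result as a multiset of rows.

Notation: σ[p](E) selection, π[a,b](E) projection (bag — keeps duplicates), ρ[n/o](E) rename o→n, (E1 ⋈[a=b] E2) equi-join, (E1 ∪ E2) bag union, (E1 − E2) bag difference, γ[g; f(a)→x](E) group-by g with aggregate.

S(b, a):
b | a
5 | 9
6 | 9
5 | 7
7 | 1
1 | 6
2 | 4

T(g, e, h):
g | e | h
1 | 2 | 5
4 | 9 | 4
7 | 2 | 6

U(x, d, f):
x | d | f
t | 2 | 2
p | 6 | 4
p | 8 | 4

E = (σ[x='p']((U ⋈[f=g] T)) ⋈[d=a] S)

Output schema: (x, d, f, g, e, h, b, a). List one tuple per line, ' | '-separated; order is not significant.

Stepwise |·|:
  U → 3
  T → 3
  (U ⋈[f=g] T) → 2
  σ[x='p']((U ⋈[f=g] T)) → 2
  S → 6
  (σ[x='p']((U ⋈[f=g] T)) ⋈[d=a] S) → 1

== RESULT ==
x | d | f | g | e | h | b | a
p | 6 | 4 | 4 | 9 | 4 | 1 | 6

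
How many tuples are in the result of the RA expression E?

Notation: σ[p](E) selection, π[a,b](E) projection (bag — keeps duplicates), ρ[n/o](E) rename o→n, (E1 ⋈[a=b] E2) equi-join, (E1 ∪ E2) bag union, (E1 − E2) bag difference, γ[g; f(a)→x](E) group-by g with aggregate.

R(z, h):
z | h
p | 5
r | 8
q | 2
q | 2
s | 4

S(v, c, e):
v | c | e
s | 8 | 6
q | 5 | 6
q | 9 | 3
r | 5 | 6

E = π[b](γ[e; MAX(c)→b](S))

Stepwise |·|:
  S → 4
  γ[e; MAX(c)→b](S) → 2
  π[b](γ[e; MAX(c)→b](S)) → 2

|E| = 2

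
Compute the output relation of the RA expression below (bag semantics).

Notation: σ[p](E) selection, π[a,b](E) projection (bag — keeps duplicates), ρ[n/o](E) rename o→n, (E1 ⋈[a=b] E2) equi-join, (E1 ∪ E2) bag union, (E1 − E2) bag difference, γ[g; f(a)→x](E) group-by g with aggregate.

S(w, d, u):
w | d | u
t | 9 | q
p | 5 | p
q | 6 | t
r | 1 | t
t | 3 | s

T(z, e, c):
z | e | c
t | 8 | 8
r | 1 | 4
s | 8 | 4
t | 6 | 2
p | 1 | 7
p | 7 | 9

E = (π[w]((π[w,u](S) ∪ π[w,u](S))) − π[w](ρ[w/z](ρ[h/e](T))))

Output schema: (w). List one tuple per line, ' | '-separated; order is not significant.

Subexpression sizes:
  S → 5
  π[w,u](S) → 5
  S → 5
  π[w,u](S) → 5
  (π[w,u](S) ∪ π[w,u](S)) → 10
  π[w]((π[w,u](S) ∪ π[w,u](S))) → 10
  T → 6
  ρ[h/e](T) → 6
  ρ[w/z](ρ[h/e](T)) → 6
  π[w](ρ[w/z](ρ[h/e](T))) → 6
  (π[w]((π[w,u](S) ∪ π[w,u](S))) − π[w](ρ[w/z](ρ[h/e](T)))) → 5

== RESULT ==
w
q
q
r
t
t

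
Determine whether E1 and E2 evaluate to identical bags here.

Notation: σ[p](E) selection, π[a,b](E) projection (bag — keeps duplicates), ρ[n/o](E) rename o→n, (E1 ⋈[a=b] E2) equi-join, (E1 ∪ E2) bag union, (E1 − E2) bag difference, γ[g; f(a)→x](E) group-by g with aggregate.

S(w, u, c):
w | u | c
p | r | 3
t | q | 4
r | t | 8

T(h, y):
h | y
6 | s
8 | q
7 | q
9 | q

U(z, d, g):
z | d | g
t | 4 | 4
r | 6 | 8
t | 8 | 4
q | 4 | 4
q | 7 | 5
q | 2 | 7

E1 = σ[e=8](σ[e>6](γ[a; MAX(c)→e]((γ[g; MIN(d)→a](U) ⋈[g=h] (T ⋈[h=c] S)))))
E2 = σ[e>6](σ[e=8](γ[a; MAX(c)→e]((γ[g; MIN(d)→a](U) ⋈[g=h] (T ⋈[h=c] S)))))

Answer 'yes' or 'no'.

E1 row counts bottom-up:
  U → 6
  γ[g; MIN(d)→a](U) → 4
  T → 4
  S → 3
  (T ⋈[h=c] S) → 1
  (γ[g; MIN(d)→a](U) ⋈[g=h] (T ⋈[h=c] S)) → 1
  γ[a; MAX(c)→e]((γ[g; MIN(d)→a](U) ⋈[g=h] (T ⋈[h=c] S))) → 1
  σ[e>6](γ[a; MAX(c)→e]((γ[g; MIN(d)→a](U) ⋈[g=h] (T ⋈[h=c] S)))) → 1
  σ[e=8](σ[e>6](γ[a; MAX(c)→e]((γ[g; MIN(d)→a](U) ⋈[g=h] (T ⋈[h=c] S))))) → 1
E2 row counts bottom-up:
  U → 6
  γ[g; MIN(d)→a](U) → 4
  T → 4
  S → 3
  (T ⋈[h=c] S) → 1
  (γ[g; MIN(d)→a](U) ⋈[g=h] (T ⋈[h=c] S)) → 1
  γ[a; MAX(c)→e]((γ[g; MIN(d)→a](U) ⋈[g=h] (T ⋈[h=c] S))) → 1
  σ[e=8](γ[a; MAX(c)→e]((γ[g; MIN(d)→a](U) ⋈[g=h] (T ⋈[h=c] S)))) → 1
  σ[e>6](σ[e=8](γ[a; MAX(c)→e]((γ[g; MIN(d)→a](U) ⋈[g=h] (T ⋈[h=c] S))))) → 1

E1 and E2 produce the same multiset:
a | e
6 | 8

yes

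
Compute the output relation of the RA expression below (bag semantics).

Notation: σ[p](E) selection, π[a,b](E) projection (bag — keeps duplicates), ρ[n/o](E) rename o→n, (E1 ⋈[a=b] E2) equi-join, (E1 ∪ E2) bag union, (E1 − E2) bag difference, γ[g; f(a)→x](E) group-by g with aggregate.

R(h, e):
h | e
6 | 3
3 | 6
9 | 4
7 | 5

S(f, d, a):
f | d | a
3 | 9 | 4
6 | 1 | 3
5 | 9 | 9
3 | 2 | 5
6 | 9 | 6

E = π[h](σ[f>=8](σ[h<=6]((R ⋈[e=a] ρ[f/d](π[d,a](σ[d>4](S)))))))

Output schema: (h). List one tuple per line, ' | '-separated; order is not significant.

Row counts bottom-up:
  R → 4
  S → 5
  σ[d>4](S) → 3
  π[d,a](σ[d>4](S)) → 3
  ρ[f/d](π[d,a](σ[d>4](S))) → 3
  (R ⋈[e=a] ρ[f/d](π[d,a](σ[d>4](S)))) → 2
  σ[h<=6]((R ⋈[e=a] ρ[f/d](π[d,a](σ[d>4](S))))) → 1
  σ[f>=8](σ[h<=6]((R ⋈[e=a] ρ[f/d](π[d,a](σ[d>4](S)))))) → 1
  π[h](σ[f>=8](σ[h<=6]((R ⋈[e=a] ρ[f/d](π[d,a](σ[d>4](S))))))) → 1

== RESULT ==
h
3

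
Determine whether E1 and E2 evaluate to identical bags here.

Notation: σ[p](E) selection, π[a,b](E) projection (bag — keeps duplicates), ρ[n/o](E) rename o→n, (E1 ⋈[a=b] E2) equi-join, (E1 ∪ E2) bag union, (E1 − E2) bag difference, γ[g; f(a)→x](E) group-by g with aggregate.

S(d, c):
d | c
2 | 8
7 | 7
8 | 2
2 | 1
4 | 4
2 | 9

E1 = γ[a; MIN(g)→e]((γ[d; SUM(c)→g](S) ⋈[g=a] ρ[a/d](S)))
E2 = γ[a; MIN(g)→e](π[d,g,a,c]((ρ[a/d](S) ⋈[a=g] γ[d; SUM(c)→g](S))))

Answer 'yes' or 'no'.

E1 per-node cardinality:
  S → 6
  γ[d; SUM(c)→g](S) → 4
  S → 6
  ρ[a/d](S) → 6
  (γ[d; SUM(c)→g](S) ⋈[g=a] ρ[a/d](S)) → 5
  γ[a; MIN(g)→e]((γ[d; SUM(c)→g](S) ⋈[g=a] ρ[a/d](S))) → 3
E2 per-node cardinality:
  S → 6
  ρ[a/d](S) → 6
  S → 6
  γ[d; SUM(c)→g](S) → 4
  (ρ[a/d](S) ⋈[a=g] γ[d; SUM(c)→g](S)) → 5
  π[d,g,a,c]((ρ[a/d](S) ⋈[a=g] γ[d; SUM(c)→g](S))) → 5
  γ[a; MIN(g)→e](π[d,g,a,c]((ρ[a/d](S) ⋈[a=g] γ[d; SUM(c)→g](S)))) → 3

E1 and E2 produce the same multiset:
a | e
2 | 2
4 | 4
7 | 7

yes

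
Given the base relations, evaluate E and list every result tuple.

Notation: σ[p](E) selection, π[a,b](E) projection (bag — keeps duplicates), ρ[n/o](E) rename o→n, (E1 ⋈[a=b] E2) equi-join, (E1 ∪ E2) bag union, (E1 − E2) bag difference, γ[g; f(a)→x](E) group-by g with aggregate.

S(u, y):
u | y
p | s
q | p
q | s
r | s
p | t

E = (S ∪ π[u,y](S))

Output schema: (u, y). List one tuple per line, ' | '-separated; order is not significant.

Per-node cardinality:
  S → 5
  S → 5
  π[u,y](S) → 5
  (S ∪ π[u,y](S)) → 10

== RESULT ==
u | y
p | s
p | s
p | t
p | t
q | p
q | p
q | s
q | s
r | s
r | s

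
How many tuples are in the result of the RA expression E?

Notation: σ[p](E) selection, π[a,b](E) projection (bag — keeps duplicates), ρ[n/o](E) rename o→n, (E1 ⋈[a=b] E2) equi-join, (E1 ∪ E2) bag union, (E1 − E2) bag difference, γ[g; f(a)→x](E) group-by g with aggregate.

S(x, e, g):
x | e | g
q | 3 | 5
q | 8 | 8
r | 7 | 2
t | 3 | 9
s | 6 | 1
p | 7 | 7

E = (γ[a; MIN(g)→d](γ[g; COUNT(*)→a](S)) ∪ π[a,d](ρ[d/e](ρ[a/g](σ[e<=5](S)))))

Per-node cardinality:
  S → 6
  γ[g; COUNT(*)→a](S) → 6
  γ[a; MIN(g)→d](γ[g; COUNT(*)→a](S)) → 1
  S → 6
  σ[e<=5](S) → 2
  ρ[a/g](σ[e<=5](S)) → 2
  ρ[d/e](ρ[a/g](σ[e<=5](S))) → 2
  π[a,d](ρ[d/e](ρ[a/g](σ[e<=5](S)))) → 2
  (γ[a; MIN(g)→d](γ[g; COUNT(*)→a](S)) ∪ π[a,d](ρ[d/e](ρ[a/g](σ[e<=5](S))))) → 3

|E| = 3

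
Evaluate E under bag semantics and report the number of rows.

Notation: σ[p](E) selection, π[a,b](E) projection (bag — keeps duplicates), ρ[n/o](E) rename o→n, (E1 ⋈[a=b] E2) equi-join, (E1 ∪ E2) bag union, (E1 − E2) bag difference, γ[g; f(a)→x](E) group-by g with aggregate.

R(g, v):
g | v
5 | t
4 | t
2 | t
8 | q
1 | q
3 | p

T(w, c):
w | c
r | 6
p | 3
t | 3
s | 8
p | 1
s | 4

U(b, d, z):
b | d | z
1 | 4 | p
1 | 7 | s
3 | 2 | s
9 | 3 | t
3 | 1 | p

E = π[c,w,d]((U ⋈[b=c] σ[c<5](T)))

Stepwise |·|:
  U → 5
  T → 6
  σ[c<5](T) → 4
  (U ⋈[b=c] σ[c<5](T)) → 6
  π[c,w,d]((U ⋈[b=c] σ[c<5](T))) → 6

|E| = 6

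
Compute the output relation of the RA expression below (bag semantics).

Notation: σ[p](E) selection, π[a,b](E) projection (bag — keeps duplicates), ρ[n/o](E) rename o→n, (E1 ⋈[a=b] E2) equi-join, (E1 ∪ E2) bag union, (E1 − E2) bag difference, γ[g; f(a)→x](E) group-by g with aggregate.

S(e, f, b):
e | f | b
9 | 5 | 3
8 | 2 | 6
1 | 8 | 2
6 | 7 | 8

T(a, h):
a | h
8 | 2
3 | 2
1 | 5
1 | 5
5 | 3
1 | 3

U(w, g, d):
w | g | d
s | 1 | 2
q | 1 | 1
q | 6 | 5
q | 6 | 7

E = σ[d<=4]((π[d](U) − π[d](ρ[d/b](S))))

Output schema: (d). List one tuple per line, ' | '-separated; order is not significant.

Subexpression sizes:
  U → 4
  π[d](U) → 4
  S → 4
  ρ[d/b](S) → 4
  π[d](ρ[d/b](S)) → 4
  (π[d](U) − π[d](ρ[d/b](S))) → 3
  σ[d<=4]((π[d](U) − π[d](ρ[d/b](S)))) → 1

== RESULT ==
d
1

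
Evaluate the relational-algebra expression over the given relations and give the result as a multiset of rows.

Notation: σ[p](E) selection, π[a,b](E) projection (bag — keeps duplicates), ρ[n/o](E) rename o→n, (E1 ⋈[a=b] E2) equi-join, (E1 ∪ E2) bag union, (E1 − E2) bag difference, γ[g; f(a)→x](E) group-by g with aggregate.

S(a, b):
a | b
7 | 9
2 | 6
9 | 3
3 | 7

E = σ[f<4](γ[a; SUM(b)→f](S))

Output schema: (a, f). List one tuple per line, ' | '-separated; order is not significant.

Subexpression sizes:
  S → 4
  γ[a; SUM(b)→f](S) → 4
  σ[f<4](γ[a; SUM(b)→f](S)) → 1

== RESULT ==
a | f
9 | 3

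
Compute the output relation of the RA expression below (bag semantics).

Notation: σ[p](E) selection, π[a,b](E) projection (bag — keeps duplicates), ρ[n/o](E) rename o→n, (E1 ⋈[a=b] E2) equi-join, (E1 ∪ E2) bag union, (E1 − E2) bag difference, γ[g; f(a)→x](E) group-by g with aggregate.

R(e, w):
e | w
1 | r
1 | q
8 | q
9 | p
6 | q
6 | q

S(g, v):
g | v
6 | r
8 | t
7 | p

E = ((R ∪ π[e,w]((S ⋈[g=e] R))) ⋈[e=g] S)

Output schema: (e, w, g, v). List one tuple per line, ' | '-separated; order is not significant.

Stepwise |·|:
  R → 6
  S → 3
  R → 6
  (S ⋈[g=e] R) → 3
  π[e,w]((S ⋈[g=e] R)) → 3
  (R ∪ π[e,w]((S ⋈[g=e] R))) → 9
  S → 3
  ((R ∪ π[e,w]((S ⋈[g=e] R))) ⋈[e=g] S) → 6

== RESULT ==
e | w | g | v
6 | q | 6 | r
6 | q | 6 | r
6 | q | 6 | r
6 | q | 6 | r
8 | q | 8 | t
8 | q | 8 | t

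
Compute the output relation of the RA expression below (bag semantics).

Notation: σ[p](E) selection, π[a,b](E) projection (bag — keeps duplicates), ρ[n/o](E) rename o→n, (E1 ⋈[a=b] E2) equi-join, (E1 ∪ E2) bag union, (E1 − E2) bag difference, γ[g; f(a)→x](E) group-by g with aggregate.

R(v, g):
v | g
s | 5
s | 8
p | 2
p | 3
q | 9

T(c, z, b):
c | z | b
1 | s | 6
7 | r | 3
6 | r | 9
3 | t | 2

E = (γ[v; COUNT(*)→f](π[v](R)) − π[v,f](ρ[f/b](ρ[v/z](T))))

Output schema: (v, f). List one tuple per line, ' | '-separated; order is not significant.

Per-node cardinality:
  R → 5
  π[v](R) → 5
  γ[v; COUNT(*)→f](π[v](R)) → 3
  T → 4
  ρ[v/z](T) → 4
  ρ[f/b](ρ[v/z](T)) → 4
  π[v,f](ρ[f/b](ρ[v/z](T))) → 4
  (γ[v; COUNT(*)→f](π[v](R)) − π[v,f](ρ[f/b](ρ[v/z](T)))) → 3

== RESULT ==
v | f
p | 2
q | 1
s | 2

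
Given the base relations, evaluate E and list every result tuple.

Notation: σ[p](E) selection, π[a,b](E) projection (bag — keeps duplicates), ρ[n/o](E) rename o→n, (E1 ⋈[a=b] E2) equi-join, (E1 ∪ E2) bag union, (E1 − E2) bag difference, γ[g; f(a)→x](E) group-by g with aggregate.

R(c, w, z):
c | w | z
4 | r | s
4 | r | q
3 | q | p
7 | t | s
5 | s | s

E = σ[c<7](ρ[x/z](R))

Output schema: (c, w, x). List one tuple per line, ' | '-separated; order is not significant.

Stepwise |·|:
  R → 5
  ρ[x/z](R) → 5
  σ[c<7](ρ[x/z](R)) → 4

== RESULT ==
c | w | x
3 | q | p
4 | r | q
4 | r | s
5 | s | s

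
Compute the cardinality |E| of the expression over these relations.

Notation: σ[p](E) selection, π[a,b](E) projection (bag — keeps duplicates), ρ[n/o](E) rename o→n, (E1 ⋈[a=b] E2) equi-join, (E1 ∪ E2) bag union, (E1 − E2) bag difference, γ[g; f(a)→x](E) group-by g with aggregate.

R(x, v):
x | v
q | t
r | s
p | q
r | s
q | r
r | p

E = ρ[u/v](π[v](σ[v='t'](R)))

Subexpression sizes:
  R → 6
  σ[v='t'](R) → 1
  π[v](σ[v='t'](R)) → 1
  ρ[u/v](π[v](σ[v='t'](R))) → 1

|E| = 1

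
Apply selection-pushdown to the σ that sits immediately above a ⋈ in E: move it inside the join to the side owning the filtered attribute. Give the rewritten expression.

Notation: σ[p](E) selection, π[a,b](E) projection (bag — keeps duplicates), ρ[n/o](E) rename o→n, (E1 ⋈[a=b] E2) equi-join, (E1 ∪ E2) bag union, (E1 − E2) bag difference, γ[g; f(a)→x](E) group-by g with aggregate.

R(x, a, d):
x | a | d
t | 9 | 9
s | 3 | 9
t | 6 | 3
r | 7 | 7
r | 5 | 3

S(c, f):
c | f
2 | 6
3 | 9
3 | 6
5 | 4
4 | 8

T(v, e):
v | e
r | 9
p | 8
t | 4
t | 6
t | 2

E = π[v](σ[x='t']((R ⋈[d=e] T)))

σ filters on x, owned by the left side.
E' = π[v]((σ[x='t'](R) ⋈[d=e] T))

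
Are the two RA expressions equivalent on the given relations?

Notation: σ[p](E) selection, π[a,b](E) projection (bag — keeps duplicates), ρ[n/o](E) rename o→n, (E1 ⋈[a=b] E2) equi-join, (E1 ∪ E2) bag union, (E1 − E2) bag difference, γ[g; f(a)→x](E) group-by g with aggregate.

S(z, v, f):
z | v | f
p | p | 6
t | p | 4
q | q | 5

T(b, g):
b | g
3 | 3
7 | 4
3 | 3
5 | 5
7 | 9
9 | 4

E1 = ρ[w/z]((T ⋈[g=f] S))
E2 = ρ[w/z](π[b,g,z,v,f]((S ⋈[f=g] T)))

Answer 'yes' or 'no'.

E1 stepwise |·|:
  T → 6
  S → 3
  (T ⋈[g=f] S) → 3
  ρ[w/z]((T ⋈[g=f] S)) → 3
E2 stepwise |·|:
  S → 3
  T → 6
  (S ⋈[f=g] T) → 3
  π[b,g,z,v,f]((S ⋈[f=g] T)) → 3
  ρ[w/z](π[b,g,z,v,f]((S ⋈[f=g] T))) → 3

E1 and E2 produce the same multiset:
b | g | w | v | f
5 | 5 | q | q | 5
7 | 4 | t | p | 4
9 | 4 | t | p | 4

yes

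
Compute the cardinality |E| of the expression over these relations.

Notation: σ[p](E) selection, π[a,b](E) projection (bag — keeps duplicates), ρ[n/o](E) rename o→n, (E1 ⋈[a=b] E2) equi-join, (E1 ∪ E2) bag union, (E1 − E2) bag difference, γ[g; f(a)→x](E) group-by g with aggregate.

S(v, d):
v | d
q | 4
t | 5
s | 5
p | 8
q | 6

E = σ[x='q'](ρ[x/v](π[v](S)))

Per-node cardinality:
  S → 5
  π[v](S) → 5
  ρ[x/v](π[v](S)) → 5
  σ[x='q'](ρ[x/v](π[v](S))) → 2

|E| = 2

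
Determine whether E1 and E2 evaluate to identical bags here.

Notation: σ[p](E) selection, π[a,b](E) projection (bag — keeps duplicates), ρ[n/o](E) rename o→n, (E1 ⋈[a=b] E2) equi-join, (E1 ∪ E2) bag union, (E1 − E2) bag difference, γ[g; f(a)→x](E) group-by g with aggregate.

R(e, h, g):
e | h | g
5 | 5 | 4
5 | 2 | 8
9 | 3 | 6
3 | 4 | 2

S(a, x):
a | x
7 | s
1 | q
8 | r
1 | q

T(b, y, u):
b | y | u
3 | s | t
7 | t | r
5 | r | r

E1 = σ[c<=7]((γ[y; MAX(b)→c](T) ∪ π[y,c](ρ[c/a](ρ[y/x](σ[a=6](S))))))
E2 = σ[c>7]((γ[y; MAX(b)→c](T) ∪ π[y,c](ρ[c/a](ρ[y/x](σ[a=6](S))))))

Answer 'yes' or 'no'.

E1 per-node cardinality:
  T → 3
  γ[y; MAX(b)→c](T) → 3
  S → 4
  σ[a=6](S) → 0
  ρ[y/x](σ[a=6](S)) → 0
  ρ[c/a](ρ[y/x](σ[a=6](S))) → 0
  π[y,c](ρ[c/a](ρ[y/x](σ[a=6](S)))) → 0
  (γ[y; MAX(b)→c](T) ∪ π[y,c](ρ[c/a](ρ[y/x](σ[a=6](S))))) → 3
  σ[c<=7]((γ[y; MAX(b)→c](T) ∪ π[y,c](ρ[c/a](ρ[y/x](σ[a=6](S)))))) → 3
E2 per-node cardinality:
  T → 3
  γ[y; MAX(b)→c](T) → 3
  S → 4
  σ[a=6](S) → 0
  ρ[y/x](σ[a=6](S)) → 0
  ρ[c/a](ρ[y/x](σ[a=6](S))) → 0
  π[y,c](ρ[c/a](ρ[y/x](σ[a=6](S)))) → 0
  (γ[y; MAX(b)→c](T) ∪ π[y,c](ρ[c/a](ρ[y/x](σ[a=6](S))))) → 3
  σ[c>7]((γ[y; MAX(b)→c](T) ∪ π[y,c](ρ[c/a](ρ[y/x](σ[a=6](S)))))) → 0

E1 result:
y | c
r | 5
s | 3
t | 7
E2 result:
y | c
(0 rows)
Witness: ('t', 7) appears 1× in E1 but 0× in E2.

no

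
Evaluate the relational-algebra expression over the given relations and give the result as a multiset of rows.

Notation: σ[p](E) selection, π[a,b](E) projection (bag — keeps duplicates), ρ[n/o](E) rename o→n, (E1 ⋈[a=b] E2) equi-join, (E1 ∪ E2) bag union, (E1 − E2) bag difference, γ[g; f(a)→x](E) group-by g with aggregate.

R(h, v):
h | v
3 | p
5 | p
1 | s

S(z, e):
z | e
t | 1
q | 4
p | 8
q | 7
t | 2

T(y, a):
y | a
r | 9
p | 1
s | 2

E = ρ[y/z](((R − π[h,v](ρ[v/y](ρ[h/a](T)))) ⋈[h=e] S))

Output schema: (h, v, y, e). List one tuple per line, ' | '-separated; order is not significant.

Row counts bottom-up:
  R → 3
  T → 3
  ρ[h/a](T) → 3
  ρ[v/y](ρ[h/a](T)) → 3
  π[h,v](ρ[v/y](ρ[h/a](T))) → 3
  (R − π[h,v](ρ[v/y](ρ[h/a](T)))) → 3
  S → 5
  ((R − π[h,v](ρ[v/y](ρ[h/a](T)))) ⋈[h=e] S) → 1
  ρ[y/z](((R − π[h,v](ρ[v/y](ρ[h/a](T)))) ⋈[h=e] S)) → 1

== RESULT ==
h | v | y | e
1 | s | t | 1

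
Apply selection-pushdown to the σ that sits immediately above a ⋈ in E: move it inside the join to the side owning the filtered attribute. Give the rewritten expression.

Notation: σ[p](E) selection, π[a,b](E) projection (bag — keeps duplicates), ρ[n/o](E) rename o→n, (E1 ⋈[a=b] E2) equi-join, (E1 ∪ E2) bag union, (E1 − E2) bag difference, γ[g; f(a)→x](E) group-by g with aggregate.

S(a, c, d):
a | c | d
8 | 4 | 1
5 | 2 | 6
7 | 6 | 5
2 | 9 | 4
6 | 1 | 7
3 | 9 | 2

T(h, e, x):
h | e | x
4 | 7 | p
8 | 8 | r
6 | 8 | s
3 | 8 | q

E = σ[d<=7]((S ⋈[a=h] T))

σ filters on d, owned by the left side.
E' = (σ[d<=7](S) ⋈[a=h] T)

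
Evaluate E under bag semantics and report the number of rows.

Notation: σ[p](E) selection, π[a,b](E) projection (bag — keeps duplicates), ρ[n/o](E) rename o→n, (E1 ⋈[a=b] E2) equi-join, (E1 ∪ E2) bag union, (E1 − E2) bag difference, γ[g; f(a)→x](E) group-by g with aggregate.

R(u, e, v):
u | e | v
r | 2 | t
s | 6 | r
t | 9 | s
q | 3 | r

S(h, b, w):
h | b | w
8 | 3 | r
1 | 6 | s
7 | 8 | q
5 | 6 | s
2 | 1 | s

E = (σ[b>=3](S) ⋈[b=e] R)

Stepwise |·|:
  S → 5
  σ[b>=3](S) → 4
  R → 4
  (σ[b>=3](S) ⋈[b=e] R) → 3

|E| = 3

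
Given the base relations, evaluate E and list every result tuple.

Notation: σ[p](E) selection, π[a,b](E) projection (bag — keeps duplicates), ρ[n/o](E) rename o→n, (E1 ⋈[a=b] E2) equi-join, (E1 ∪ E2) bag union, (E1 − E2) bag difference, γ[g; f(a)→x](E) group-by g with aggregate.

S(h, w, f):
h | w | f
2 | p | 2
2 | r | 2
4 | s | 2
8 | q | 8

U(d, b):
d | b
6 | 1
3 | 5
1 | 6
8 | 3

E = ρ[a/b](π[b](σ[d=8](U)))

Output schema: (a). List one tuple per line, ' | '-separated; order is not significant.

Per-node cardinality:
  U → 4
  σ[d=8](U) → 1
  π[b](σ[d=8](U)) → 1
  ρ[a/b](π[b](σ[d=8](U))) → 1

== RESULT ==
a
3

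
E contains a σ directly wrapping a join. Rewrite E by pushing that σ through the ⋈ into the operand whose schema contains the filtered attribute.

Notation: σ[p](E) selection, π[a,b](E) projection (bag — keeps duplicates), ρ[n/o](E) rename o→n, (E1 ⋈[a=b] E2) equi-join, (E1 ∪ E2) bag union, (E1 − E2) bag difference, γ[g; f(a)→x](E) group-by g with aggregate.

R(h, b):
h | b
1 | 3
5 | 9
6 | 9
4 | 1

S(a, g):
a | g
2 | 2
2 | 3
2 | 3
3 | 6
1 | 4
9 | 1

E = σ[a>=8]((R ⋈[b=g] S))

σ filters on a, owned by the right side.
E' = (R ⋈[b=g] σ[a>=8](S))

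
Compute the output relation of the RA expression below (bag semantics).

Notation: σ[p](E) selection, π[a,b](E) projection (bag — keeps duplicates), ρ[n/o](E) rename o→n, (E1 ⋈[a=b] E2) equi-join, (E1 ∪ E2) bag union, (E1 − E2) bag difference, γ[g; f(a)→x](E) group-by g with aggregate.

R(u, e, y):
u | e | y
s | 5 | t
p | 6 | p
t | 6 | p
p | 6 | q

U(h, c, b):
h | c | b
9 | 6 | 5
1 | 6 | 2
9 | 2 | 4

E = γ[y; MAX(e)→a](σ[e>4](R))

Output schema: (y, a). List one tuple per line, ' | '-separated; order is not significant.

Stepwise |·|:
  R → 4
  σ[e>4](R) → 4
  γ[y; MAX(e)→a](σ[e>4](R)) → 3

== RESULT ==
y | a
p | 6
q | 6
t | 5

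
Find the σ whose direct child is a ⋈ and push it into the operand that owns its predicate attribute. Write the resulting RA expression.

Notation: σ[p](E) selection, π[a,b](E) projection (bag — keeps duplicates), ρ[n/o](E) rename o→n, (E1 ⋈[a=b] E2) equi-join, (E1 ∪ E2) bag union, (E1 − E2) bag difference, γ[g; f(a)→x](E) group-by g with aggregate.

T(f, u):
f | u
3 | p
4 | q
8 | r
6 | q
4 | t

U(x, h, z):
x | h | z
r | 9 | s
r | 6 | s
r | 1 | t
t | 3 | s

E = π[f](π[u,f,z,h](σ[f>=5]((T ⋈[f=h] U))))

σ filters on f, owned by the left side.
E' = π[f](π[u,f,z,h]((σ[f>=5](T) ⋈[f=h] U)))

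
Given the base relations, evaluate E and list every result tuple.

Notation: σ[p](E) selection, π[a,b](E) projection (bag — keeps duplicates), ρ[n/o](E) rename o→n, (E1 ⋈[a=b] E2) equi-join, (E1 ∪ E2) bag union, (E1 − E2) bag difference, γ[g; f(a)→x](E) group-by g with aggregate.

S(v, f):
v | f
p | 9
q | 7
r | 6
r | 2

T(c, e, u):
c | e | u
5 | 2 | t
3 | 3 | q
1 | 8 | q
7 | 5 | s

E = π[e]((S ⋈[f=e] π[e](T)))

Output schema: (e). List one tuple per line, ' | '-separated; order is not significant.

Row counts bottom-up:
  S → 4
  T → 4
  π[e](T) → 4
  (S ⋈[f=e] π[e](T)) → 1
  π[e]((S ⋈[f=e] π[e](T))) → 1

== RESULT ==
e
2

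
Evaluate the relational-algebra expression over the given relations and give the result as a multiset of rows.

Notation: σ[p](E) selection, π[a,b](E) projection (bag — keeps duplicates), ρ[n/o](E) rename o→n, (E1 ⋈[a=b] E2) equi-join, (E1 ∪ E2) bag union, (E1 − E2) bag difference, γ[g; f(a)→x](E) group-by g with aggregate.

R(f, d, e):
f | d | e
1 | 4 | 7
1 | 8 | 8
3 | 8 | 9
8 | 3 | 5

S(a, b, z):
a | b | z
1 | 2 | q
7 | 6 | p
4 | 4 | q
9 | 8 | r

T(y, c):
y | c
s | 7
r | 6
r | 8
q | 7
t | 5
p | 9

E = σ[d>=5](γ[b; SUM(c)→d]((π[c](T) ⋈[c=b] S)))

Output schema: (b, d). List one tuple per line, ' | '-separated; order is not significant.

Subexpression sizes:
  T → 6
  π[c](T) → 6
  S → 4
  (π[c](T) ⋈[c=b] S) → 2
  γ[b; SUM(c)→d]((π[c](T) ⋈[c=b] S)) → 2
  σ[d>=5](γ[b; SUM(c)→d]((π[c](T) ⋈[c=b] S))) → 2

== RESULT ==
b | d
6 | 6
8 | 8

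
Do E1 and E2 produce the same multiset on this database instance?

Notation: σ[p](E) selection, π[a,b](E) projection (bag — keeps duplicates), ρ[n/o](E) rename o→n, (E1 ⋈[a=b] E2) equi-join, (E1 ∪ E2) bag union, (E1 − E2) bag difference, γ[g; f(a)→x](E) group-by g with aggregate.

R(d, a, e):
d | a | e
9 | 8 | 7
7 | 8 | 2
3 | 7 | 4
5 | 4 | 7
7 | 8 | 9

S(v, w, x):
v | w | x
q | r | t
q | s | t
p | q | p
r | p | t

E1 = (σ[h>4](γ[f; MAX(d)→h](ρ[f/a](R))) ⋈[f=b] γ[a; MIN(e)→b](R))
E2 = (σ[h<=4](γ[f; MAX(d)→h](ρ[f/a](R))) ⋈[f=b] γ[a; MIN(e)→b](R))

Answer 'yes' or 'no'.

E1 row counts bottom-up:
  R → 5
  ρ[f/a](R) → 5
  γ[f; MAX(d)→h](ρ[f/a](R)) → 3
  σ[h>4](γ[f; MAX(d)→h](ρ[f/a](R))) → 2
  R → 5
  γ[a; MIN(e)→b](R) → 3
  (σ[h>4](γ[f; MAX(d)→h](ρ[f/a](R))) ⋈[f=b] γ[a; MIN(e)→b](R)) → 1
E2 row counts bottom-up:
  R → 5
  ρ[f/a](R) → 5
  γ[f; MAX(d)→h](ρ[f/a](R)) → 3
  σ[h<=4](γ[f; MAX(d)→h](ρ[f/a](R))) → 1
  R → 5
  γ[a; MIN(e)→b](R) → 3
  (σ[h<=4](γ[f; MAX(d)→h](ρ[f/a](R))) ⋈[f=b] γ[a; MIN(e)→b](R)) → 1

E1 result:
f | h | a | b
4 | 5 | 7 | 4
E2 result:
f | h | a | b
7 | 3 | 4 | 7
Witness: (4, 5, 7, 4) appears 1× in E1 but 0× in E2.

no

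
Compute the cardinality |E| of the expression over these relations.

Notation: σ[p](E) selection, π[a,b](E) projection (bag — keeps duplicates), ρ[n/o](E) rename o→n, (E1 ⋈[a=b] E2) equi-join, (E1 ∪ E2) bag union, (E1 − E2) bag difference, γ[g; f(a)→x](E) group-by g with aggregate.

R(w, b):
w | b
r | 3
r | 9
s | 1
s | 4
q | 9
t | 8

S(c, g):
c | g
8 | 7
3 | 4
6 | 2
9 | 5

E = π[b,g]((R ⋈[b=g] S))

Row counts bottom-up:
  R → 6
  S → 4
  (R ⋈[b=g] S) → 1
  π[b,g]((R ⋈[b=g] S)) → 1

|E| = 1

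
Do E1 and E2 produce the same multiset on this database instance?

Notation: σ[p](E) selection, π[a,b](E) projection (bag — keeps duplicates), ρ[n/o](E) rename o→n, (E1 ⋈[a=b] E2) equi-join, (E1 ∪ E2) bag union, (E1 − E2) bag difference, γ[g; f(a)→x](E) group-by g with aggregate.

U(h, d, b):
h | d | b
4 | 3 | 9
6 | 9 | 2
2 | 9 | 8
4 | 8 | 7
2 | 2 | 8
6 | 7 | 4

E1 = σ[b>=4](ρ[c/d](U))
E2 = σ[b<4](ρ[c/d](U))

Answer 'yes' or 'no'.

E1 subexpression sizes:
  U → 6
  ρ[c/d](U) → 6
  σ[b>=4](ρ[c/d](U)) → 5
E2 subexpression sizes:
  U → 6
  ρ[c/d](U) → 6
  σ[b<4](ρ[c/d](U)) → 1

E1 result:
h | c | b
2 | 2 | 8
2 | 9 | 8
4 | 3 | 9
4 | 8 | 7
6 | 7 | 4
E2 result:
h | c | b
6 | 9 | 2
Witness: (4, 8, 7) appears 1× in E1 but 0× in E2.

no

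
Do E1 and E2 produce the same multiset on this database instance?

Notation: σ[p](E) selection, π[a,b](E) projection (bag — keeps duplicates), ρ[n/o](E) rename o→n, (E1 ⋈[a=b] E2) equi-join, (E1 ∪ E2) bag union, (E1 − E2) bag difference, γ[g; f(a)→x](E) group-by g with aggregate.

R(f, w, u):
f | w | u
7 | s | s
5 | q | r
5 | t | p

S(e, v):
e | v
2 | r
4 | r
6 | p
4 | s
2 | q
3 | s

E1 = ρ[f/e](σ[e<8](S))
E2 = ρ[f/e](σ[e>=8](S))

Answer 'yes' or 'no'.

E1 stepwise |·|:
  S → 6
  σ[e<8](S) → 6
  ρ[f/e](σ[e<8](S)) → 6
E2 stepwise |·|:
  S → 6
  σ[e>=8](S) → 0
  ρ[f/e](σ[e>=8](S)) → 0

E1 result:
f | v
2 | q
2 | r
3 | s
4 | r
4 | s
6 | p
E2 result:
f | v
(0 rows)
Witness: (4, 's') appears 1× in E1 but 0× in E2.

no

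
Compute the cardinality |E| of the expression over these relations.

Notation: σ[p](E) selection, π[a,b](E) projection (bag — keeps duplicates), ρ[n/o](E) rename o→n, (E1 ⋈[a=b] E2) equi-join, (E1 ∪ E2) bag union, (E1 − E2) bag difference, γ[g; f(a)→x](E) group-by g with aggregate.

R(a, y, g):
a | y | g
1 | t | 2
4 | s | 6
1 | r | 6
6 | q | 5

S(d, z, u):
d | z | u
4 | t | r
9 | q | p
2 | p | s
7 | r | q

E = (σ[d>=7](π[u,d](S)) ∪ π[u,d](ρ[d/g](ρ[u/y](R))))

Per-node cardinality:
  S → 4
  π[u,d](S) → 4
  σ[d>=7](π[u,d](S)) → 2
  R → 4
  ρ[u/y](R) → 4
  ρ[d/g](ρ[u/y](R)) → 4
  π[u,d](ρ[d/g](ρ[u/y](R))) → 4
  (σ[d>=7](π[u,d](S)) ∪ π[u,d](ρ[d/g](ρ[u/y](R)))) → 6

|E| = 6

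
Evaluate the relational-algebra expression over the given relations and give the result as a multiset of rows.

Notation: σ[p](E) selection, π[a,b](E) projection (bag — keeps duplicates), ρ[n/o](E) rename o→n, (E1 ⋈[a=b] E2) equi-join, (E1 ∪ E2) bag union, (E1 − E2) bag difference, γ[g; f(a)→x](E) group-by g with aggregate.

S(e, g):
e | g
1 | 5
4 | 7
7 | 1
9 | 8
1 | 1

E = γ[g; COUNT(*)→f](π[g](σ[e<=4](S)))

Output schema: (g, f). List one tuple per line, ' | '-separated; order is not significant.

Per-node cardinality:
  S → 5
  σ[e<=4](S) → 3
  π[g](σ[e<=4](S)) → 3
  γ[g; COUNT(*)→f](π[g](σ[e<=4](S))) → 3

== RESULT ==
g | f
1 | 1
5 | 1
7 | 1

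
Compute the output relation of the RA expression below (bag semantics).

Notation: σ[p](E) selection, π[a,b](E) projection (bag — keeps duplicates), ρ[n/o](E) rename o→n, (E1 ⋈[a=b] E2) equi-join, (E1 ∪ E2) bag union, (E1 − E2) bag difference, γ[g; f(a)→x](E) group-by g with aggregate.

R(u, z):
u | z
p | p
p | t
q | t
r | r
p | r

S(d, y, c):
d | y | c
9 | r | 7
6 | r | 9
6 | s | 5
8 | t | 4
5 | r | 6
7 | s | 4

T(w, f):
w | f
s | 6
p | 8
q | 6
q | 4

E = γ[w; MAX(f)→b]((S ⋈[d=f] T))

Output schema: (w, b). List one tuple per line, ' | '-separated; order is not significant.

Subexpression sizes:
  S → 6
  T → 4
  (S ⋈[d=f] T) → 5
  γ[w; MAX(f)→b]((S ⋈[d=f] T)) → 3

== RESULT ==
w | b
p | 8
q | 6
s | 6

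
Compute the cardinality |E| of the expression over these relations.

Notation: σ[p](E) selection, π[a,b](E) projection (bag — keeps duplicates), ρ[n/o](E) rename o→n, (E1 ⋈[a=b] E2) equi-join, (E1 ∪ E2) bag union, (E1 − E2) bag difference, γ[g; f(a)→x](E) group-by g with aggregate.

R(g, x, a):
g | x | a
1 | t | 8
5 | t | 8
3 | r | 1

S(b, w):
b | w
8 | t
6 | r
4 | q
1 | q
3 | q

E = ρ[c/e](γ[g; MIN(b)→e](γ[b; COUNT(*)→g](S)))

Stepwise |·|:
  S → 5
  γ[b; COUNT(*)→g](S) → 5
  γ[g; MIN(b)→e](γ[b; COUNT(*)→g](S)) → 1
  ρ[c/e](γ[g; MIN(b)→e](γ[b; COUNT(*)→g](S))) → 1

|E| = 1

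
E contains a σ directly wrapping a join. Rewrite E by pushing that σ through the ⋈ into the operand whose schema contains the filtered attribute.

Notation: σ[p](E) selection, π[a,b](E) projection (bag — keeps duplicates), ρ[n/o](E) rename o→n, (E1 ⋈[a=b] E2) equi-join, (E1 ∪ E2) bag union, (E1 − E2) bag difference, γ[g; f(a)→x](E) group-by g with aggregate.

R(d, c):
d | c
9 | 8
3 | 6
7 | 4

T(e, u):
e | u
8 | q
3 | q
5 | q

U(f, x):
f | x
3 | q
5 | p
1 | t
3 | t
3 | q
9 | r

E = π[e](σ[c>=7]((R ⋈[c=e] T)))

σ filters on c, owned by the left side.
E' = π[e]((σ[c>=7](R) ⋈[c=e] T))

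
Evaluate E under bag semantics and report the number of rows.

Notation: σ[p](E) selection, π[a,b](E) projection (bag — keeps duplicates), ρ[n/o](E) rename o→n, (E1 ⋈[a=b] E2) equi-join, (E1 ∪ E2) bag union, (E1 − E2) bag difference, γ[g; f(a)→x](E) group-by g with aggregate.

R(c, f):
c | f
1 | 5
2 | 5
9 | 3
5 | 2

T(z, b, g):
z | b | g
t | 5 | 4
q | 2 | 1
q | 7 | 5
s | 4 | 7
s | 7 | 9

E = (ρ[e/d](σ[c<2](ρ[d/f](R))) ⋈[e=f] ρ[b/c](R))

Row counts bottom-up:
  R → 4
  ρ[d/f](R) → 4
  σ[c<2](ρ[d/f](R)) → 1
  ρ[e/d](σ[c<2](ρ[d/f](R))) → 1
  R → 4
  ρ[b/c](R) → 4
  (ρ[e/d](σ[c<2](ρ[d/f](R))) ⋈[e=f] ρ[b/c](R)) → 2

|E| = 2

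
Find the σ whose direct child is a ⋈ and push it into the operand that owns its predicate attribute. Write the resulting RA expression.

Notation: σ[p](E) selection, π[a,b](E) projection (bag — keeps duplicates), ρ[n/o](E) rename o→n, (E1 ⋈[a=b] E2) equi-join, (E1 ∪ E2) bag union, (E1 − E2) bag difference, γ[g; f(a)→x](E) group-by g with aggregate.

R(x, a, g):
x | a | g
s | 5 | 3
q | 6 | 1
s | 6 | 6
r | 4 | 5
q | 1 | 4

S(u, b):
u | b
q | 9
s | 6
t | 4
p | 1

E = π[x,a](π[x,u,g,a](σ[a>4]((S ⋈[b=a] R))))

σ filters on a, owned by the right side.
E' = π[x,a](π[x,u,g,a]((S ⋈[b=a] σ[a>4](R))))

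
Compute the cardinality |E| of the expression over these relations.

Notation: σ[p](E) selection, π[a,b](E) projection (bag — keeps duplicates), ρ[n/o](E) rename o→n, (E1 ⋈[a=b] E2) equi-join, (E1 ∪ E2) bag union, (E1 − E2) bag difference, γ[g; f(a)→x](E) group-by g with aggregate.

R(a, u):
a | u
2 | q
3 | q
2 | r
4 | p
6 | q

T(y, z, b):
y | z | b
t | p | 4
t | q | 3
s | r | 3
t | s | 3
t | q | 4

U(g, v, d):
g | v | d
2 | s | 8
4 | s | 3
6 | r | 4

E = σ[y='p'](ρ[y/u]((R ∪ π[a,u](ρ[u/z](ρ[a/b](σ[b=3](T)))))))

Row counts bottom-up:
  R → 5
  T → 5
  σ[b=3](T) → 3
  ρ[a/b](σ[b=3](T)) → 3
  ρ[u/z](ρ[a/b](σ[b=3](T))) → 3
  π[a,u](ρ[u/z](ρ[a/b](σ[b=3](T)))) → 3
  (R ∪ π[a,u](ρ[u/z](ρ[a/b](σ[b=3](T))))) → 8
  ρ[y/u]((R ∪ π[a,u](ρ[u/z](ρ[a/b](σ[b=3](T)))))) → 8
  σ[y='p'](ρ[y/u]((R ∪ π[a,u](ρ[u/z](ρ[a/b](σ[b=3](T))))))) → 1

|E| = 1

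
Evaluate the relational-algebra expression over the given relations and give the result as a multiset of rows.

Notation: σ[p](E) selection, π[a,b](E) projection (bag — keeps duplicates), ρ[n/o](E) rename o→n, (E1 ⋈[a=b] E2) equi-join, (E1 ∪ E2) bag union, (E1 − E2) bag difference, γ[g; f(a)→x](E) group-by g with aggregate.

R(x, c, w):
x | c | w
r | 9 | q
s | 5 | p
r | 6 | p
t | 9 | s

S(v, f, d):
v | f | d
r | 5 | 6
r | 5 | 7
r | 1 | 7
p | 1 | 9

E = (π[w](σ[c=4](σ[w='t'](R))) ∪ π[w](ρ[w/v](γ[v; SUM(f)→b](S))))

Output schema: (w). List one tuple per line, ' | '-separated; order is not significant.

Subexpression sizes:
  R → 4
  σ[w='t'](R) → 0
  σ[c=4](σ[w='t'](R)) → 0
  π[w](σ[c=4](σ[w='t'](R))) → 0
  S → 4
  γ[v; SUM(f)→b](S) → 2
  ρ[w/v](γ[v; SUM(f)→b](S)) → 2
  π[w](ρ[w/v](γ[v; SUM(f)→b](S))) → 2
  (π[w](σ[c=4](σ[w='t'](R))) ∪ π[w](ρ[w/v](γ[v; SUM(f)→b](S)))) → 2

== RESULT ==
w
p
r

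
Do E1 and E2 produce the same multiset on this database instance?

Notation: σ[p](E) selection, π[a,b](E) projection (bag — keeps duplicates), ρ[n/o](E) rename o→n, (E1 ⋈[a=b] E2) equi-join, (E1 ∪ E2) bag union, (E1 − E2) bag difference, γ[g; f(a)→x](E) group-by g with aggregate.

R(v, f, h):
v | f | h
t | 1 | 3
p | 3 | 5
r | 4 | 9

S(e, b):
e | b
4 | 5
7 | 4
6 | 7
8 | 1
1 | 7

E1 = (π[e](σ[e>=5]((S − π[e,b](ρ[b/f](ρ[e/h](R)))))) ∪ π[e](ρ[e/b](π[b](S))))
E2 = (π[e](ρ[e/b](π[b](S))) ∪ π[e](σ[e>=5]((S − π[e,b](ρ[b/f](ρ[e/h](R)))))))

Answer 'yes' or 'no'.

E1 subexpression sizes:
  S → 5
  R → 3
  ρ[e/h](R) → 3
  ρ[b/f](ρ[e/h](R)) → 3
  π[e,b](ρ[b/f](ρ[e/h](R))) → 3
  (S − π[e,b](ρ[b/f](ρ[e/h](R)))) → 5
  σ[e>=5]((S − π[e,b](ρ[b/f](ρ[e/h](R))))) → 3
  π[e](σ[e>=5]((S − π[e,b](ρ[b/f](ρ[e/h](R)))))) → 3
  S → 5
  π[b](S) → 5
  ρ[e/b](π[b](S)) → 5
  π[e](ρ[e/b](π[b](S))) → 5
  (π[e](σ[e>=5]((S − π[e,b](ρ[b/f](ρ[e/h](R)))))) ∪ π[e](ρ[e/b](π[b](S)))) → 8
E2 subexpression sizes:
  S → 5
  π[b](S) → 5
  ρ[e/b](π[b](S)) → 5
  π[e](ρ[e/b](π[b](S))) → 5
  S → 5
  R → 3
  ρ[e/h](R) → 3
  ρ[b/f](ρ[e/h](R)) → 3
  π[e,b](ρ[b/f](ρ[e/h](R))) → 3
  (S − π[e,b](ρ[b/f](ρ[e/h](R)))) → 5
  σ[e>=5]((S − π[e,b](ρ[b/f](ρ[e/h](R))))) → 3
  π[e](σ[e>=5]((S − π[e,b](ρ[b/f](ρ[e/h](R)))))) → 3
  (π[e](ρ[e/b](π[b](S))) ∪ π[e](σ[e>=5]((S − π[e,b](ρ[b/f](ρ[e/h](R))))))) → 8

E1 and E2 produce the same multiset:
e
1
4
5
6
7
7
7
8

yes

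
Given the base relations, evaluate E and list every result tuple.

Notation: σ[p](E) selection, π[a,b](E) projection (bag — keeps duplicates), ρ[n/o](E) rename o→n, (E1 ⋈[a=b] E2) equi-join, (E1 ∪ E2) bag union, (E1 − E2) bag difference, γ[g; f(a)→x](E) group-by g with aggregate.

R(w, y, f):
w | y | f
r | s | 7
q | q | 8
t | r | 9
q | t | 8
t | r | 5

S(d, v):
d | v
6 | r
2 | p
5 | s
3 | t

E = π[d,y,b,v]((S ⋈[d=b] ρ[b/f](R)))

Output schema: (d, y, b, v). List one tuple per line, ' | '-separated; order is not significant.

Subexpression sizes:
  S → 4
  R → 5
  ρ[b/f](R) → 5
  (S ⋈[d=b] ρ[b/f](R)) → 1
  π[d,y,b,v]((S ⋈[d=b] ρ[b/f](R))) → 1

== RESULT ==
d | y | b | v
5 | r | 5 | s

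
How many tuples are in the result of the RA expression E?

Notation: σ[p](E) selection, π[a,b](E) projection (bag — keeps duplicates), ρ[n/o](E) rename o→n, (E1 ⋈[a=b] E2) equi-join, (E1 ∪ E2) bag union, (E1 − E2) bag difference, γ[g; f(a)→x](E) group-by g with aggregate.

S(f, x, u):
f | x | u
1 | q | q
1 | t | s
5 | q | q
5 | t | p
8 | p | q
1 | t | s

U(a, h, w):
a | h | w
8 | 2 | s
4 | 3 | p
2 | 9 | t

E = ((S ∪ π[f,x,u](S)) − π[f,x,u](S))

Row counts bottom-up:
  S → 6
  S → 6
  π[f,x,u](S) → 6
  (S ∪ π[f,x,u](S)) → 12
  S → 6
  π[f,x,u](S) → 6
  ((S ∪ π[f,x,u](S)) − π[f,x,u](S)) → 6

|E| = 6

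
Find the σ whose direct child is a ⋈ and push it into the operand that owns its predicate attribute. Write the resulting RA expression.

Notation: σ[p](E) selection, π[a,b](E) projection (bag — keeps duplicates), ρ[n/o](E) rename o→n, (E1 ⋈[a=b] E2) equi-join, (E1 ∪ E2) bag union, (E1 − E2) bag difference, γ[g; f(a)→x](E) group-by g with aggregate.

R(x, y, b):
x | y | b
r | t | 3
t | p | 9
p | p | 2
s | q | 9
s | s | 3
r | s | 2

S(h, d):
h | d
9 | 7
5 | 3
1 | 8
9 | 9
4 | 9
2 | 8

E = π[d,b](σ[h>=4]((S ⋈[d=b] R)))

σ filters on h, owned by the left side.
E' = π[d,b]((σ[h>=4](S) ⋈[d=b] R))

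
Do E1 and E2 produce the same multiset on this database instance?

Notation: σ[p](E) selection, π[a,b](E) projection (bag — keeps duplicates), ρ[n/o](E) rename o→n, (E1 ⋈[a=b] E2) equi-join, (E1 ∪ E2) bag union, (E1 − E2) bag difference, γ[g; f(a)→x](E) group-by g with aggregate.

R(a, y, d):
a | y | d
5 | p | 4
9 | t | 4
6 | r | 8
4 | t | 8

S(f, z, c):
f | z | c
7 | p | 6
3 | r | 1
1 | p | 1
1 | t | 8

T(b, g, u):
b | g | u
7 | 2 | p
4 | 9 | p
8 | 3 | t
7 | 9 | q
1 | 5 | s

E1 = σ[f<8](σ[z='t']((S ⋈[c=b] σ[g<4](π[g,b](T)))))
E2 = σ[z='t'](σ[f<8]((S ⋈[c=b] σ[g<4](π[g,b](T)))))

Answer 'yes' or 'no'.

E1 stepwise |·|:
  S → 4
  T → 5
  π[g,b](T) → 5
  σ[g<4](π[g,b](T)) → 2
  (S ⋈[c=b] σ[g<4](π[g,b](T))) → 1
  σ[z='t']((S ⋈[c=b] σ[g<4](π[g,b](T)))) → 1
  σ[f<8](σ[z='t']((S ⋈[c=b] σ[g<4](π[g,b](T))))) → 1
E2 stepwise |·|:
  S → 4
  T → 5
  π[g,b](T) → 5
  σ[g<4](π[g,b](T)) → 2
  (S ⋈[c=b] σ[g<4](π[g,b](T))) → 1
  σ[f<8]((S ⋈[c=b] σ[g<4](π[g,b](T)))) → 1
  σ[z='t'](σ[f<8]((S ⋈[c=b] σ[g<4](π[g,b](T))))) → 1

E1 and E2 produce the same multiset:
f | z | c | g | b
1 | t | 8 | 3 | 8

yes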